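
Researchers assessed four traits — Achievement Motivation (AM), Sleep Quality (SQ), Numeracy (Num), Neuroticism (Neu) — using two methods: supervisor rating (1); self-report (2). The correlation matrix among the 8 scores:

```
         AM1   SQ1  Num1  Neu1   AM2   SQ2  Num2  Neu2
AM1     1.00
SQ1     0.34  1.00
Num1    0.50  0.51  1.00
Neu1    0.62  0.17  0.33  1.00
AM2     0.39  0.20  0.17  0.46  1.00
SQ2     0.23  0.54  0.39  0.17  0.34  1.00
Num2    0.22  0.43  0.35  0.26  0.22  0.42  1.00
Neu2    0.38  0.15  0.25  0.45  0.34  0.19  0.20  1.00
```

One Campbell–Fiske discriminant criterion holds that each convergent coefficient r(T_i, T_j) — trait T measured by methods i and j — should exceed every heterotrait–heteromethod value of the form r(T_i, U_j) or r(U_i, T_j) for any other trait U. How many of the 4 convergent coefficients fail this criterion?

Each convergent coefficient versus the relevant comparison correlations:
AM (methods 1·2): 0.39 vs {0.23, 0.20, 0.22, 0.17, 0.38, 0.46} → fail.
SQ (methods 1·2): 0.54 vs {0.20, 0.23, 0.43, 0.39, 0.15, 0.17} → pass.
Num (methods 1·2): 0.35 vs {0.17, 0.22, 0.39, 0.43, 0.25, 0.26} → fail.
Neu (methods 1·2): 0.45 vs {0.46, 0.38, 0.17, 0.15, 0.26, 0.25} → fail.
3 of 4 fail.

3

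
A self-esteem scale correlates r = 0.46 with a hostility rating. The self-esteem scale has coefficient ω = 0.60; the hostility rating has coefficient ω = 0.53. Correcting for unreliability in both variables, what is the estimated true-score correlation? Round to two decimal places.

0.82

r_true = r_obs / √(r_xx · r_yy) = 0.46 / √(0.60 × 0.53) = 0.46 / √0.3180 = 0.46 / 0.5639 ≈ 0.82.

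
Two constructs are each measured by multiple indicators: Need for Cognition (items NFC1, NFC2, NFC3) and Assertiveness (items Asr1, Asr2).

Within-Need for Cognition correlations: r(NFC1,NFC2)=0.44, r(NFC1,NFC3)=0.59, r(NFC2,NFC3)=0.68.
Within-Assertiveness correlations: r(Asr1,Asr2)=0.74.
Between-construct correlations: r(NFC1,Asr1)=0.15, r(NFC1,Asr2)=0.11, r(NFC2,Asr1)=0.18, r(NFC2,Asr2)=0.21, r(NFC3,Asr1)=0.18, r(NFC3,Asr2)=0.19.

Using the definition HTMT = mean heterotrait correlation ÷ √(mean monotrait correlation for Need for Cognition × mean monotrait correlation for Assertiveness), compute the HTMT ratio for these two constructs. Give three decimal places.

0.262

Mean between = 1.02/6 = 0.1700.
Mean within-NFC = 1.71/3 = 0.5700; mean within-Asr = 0.74/1 = 0.7400.
Geometric mean = √(0.5700 × 0.7400) = 0.6495.
HTMT = 0.1700 / 0.6495 = 0.262.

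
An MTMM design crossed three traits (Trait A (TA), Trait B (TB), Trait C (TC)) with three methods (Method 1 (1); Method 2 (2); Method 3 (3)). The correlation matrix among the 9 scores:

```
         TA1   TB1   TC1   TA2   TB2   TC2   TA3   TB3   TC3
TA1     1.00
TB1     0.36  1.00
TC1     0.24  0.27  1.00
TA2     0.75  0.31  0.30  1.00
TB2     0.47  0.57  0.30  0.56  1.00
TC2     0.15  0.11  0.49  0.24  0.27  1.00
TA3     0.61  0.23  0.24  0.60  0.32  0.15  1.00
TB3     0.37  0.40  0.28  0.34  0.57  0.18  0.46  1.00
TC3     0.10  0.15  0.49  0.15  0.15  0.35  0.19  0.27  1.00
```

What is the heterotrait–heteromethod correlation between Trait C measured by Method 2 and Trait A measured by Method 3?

Different traits and methods: r(TC2, TA3) = 0.15.

0.15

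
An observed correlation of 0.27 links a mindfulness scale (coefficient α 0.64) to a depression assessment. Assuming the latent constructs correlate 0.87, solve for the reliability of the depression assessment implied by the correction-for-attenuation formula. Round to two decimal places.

0.15

r_true = r_obs / √(r_xx · r_yy) ⇒ 0.87 = 0.27 / √(0.64 · r_yy).
√(0.64 · r_yy) = 0.27 / 0.87 = 0.3103; 0.64 · r_yy = 0.0963; r_yy = 0.0963 / 0.64 ≈ 0.15.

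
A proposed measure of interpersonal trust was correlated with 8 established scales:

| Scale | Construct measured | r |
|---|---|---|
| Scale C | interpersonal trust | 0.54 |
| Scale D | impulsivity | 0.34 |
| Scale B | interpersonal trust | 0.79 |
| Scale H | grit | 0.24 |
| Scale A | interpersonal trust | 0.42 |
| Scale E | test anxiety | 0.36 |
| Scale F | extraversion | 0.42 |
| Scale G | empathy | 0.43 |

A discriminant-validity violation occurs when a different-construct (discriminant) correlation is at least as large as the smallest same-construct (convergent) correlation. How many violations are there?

2

Convergent (same construct = interpersonal trust): Scale C, Scale B, Scale A.
Smallest convergent = 0.42. Discriminant values: 0.34, 0.24, 0.36, 0.42, 0.43; count ≥ 0.42 → 2.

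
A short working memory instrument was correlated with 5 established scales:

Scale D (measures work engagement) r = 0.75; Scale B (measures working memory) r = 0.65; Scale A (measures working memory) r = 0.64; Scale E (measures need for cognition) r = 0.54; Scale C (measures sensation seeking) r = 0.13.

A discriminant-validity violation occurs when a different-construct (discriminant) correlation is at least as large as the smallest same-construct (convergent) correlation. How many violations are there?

1

Convergent (same construct = working memory): Scale B, Scale A.
Smallest convergent = 0.64. Discriminant values: 0.75, 0.54, 0.13; count ≥ 0.64 → 1.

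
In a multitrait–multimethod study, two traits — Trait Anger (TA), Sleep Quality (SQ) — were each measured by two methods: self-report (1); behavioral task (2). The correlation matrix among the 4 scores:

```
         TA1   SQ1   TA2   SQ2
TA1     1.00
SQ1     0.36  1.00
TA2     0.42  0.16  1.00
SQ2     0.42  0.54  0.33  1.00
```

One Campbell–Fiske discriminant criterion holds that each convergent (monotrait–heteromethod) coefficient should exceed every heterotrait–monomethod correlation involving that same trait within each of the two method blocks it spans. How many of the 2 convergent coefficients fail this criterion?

Convergent coefficients and their comparison sets:
TA (methods 1·2): 0.42 vs {0.36, 0.33} → pass.
SQ (methods 1·2): 0.54 vs {0.36, 0.33} → pass.
0 of 2 fail.

0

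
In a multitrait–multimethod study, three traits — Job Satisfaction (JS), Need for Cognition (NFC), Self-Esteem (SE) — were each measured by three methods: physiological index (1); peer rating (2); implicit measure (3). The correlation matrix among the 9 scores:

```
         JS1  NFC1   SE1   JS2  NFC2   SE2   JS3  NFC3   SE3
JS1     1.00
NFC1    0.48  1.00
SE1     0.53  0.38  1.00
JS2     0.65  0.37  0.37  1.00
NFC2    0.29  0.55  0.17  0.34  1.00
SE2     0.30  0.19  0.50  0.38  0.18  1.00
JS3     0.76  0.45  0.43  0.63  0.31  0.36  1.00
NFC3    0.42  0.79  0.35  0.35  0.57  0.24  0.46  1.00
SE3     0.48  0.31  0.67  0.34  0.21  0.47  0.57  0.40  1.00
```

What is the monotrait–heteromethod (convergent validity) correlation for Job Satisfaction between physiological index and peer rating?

0.65

Same trait (JS), different methods: r(JS1, JS2) = 0.65.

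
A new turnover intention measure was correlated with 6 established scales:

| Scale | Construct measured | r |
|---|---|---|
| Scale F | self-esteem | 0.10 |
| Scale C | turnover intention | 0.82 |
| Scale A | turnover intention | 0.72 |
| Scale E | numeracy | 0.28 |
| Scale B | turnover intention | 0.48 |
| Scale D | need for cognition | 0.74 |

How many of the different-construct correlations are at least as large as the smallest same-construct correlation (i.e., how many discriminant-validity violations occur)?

1

Convergent (same construct = turnover intention): Scale C, Scale A, Scale B.
Smallest convergent = 0.48. Discriminant values: 0.10, 0.28, 0.74; count ≥ 0.48 → 1.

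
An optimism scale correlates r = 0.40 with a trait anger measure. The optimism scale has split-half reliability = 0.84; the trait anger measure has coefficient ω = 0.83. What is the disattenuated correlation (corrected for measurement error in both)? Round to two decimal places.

0.48

r_true = r_obs / √(r_xx · r_yy) = 0.40 / √(0.84 × 0.83) = 0.40 / √0.6972 = 0.40 / 0.8350 ≈ 0.48.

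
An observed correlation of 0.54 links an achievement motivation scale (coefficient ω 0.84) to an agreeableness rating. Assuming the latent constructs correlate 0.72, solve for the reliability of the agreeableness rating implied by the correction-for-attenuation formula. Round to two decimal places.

0.67

r_true = r_obs / √(r_xx · r_yy) ⇒ 0.72 = 0.54 / √(0.84 · r_yy).
√(0.84 · r_yy) = 0.54 / 0.72 = 0.7500; 0.84 · r_yy = 0.5625; r_yy = 0.5625 / 0.84 ≈ 0.67.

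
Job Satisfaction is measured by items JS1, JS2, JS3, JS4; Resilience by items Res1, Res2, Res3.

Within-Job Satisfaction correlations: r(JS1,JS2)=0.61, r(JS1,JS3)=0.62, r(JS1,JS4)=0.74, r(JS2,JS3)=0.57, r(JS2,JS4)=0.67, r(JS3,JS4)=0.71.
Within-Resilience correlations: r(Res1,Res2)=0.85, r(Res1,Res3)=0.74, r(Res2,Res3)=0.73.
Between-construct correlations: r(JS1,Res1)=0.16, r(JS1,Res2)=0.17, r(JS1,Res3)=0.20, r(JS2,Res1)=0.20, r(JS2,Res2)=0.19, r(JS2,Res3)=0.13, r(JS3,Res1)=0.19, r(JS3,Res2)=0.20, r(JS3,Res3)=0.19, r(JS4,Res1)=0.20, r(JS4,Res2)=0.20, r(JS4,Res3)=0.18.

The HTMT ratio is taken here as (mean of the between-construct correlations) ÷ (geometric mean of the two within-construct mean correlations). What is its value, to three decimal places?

0.259

Between-construct mean = 2.21/12 = 0.1842.
Mean within-JS = 3.92/6 = 0.6533; mean within-Res = 2.32/3 = 0.7733.
Geometric mean = √(0.6533 × 0.7733) = 0.7108.
HTMT = 0.1842 / 0.7108 = 0.259.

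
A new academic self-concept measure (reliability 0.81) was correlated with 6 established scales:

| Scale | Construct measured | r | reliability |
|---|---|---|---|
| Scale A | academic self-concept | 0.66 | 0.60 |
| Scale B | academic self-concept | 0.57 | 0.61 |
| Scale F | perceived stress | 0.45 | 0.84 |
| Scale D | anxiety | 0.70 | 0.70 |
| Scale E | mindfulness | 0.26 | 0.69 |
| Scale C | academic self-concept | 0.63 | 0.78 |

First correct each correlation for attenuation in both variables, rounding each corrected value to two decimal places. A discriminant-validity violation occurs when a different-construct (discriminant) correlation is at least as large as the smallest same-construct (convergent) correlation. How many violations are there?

Disattenuated r (r / √(r_scale · r_new)):
  Scale A (conv): 0.66 / √(0.60·0.81) = 0.95
  Scale B (conv): 0.57 / √(0.61·0.81) = 0.81
  Scale F (disc): 0.45 / √(0.84·0.81) = 0.55
  Scale D (disc): 0.70 / √(0.70·0.81) = 0.93
  Scale E (disc): 0.26 / √(0.69·0.81) = 0.35
  Scale C (conv): 0.63 / √(0.78·0.81) = 0.79
Smallest convergent = 0.79. Discriminant values: 0.55, 0.93, 0.35; count ≥ 0.79 → 1.

1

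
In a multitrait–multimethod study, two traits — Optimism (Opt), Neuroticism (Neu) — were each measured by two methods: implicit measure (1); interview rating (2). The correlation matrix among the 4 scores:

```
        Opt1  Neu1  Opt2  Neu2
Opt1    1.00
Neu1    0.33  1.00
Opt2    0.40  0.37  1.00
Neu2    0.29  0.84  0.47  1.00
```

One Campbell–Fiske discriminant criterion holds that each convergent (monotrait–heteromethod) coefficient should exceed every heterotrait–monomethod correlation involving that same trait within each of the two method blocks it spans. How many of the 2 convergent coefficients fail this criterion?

Checking each validity diagonal entry against its comparison values:
Opt (methods 1·2): 0.40 vs {0.33, 0.47} → fail.
Neu (methods 1·2): 0.84 vs {0.33, 0.47} → pass.
1 of 2 fail.

1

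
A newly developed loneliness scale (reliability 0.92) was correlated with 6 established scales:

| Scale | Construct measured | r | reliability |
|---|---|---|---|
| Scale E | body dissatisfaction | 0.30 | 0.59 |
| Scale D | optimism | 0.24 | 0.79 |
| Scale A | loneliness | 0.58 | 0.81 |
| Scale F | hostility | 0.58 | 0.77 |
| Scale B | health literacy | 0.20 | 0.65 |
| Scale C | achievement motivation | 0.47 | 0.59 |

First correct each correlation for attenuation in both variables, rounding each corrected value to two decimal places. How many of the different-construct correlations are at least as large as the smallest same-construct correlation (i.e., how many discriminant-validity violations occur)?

Disattenuated r (r / √(r_scale · r_new)):
  Scale E (disc): 0.30 / √(0.59·0.92) = 0.41
  Scale D (disc): 0.24 / √(0.79·0.92) = 0.28
  Scale A (conv): 0.58 / √(0.81·0.92) = 0.67
  Scale F (disc): 0.58 / √(0.77·0.92) = 0.69
  Scale B (disc): 0.20 / √(0.65·0.92) = 0.26
  Scale C (disc): 0.47 / √(0.59·0.92) = 0.64
Smallest convergent = 0.67. Discriminant values: 0.41, 0.28, 0.69, 0.26, 0.64; count ≥ 0.67 → 1.

1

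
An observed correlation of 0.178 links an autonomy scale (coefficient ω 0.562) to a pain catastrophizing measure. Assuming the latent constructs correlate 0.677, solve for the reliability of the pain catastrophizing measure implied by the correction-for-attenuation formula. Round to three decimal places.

r_true = r_obs / √(r_xx · r_yy) ⇒ 0.677 = 0.178 / √(0.562 · r_yy).
√(0.562 · r_yy) = 0.178 / 0.677 = 0.2629; 0.562 · r_yy = 0.0691; r_yy = 0.0691 / 0.562 ≈ 0.123.

0.123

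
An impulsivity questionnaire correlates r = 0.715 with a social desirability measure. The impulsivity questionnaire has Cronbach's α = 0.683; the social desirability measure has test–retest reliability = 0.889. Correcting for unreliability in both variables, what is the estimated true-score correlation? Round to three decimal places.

r_true = r_obs / √(r_xx · r_yy) = 0.715 / √(0.683 × 0.889) = 0.715 / √0.607187 = 0.715 / 0.7792 ≈ 0.918.

0.918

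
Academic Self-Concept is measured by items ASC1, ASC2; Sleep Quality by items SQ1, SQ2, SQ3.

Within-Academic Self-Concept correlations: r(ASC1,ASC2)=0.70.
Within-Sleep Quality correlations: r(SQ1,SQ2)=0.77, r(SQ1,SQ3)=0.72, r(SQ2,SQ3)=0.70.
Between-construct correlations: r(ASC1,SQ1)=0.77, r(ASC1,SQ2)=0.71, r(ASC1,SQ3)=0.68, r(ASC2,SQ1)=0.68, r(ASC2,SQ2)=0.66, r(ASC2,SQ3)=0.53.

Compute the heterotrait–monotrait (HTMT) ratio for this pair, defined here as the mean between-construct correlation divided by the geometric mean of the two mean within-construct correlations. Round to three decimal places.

Mean heterotrait r = 4.03/6 = 0.6717.
Mean within-ASC = 0.70/1 = 0.7000; mean within-SQ = 2.19/3 = 0.7300.
Geometric mean = √(0.7000 × 0.7300) = 0.7148.
HTMT = 0.6717 / 0.7148 = 0.940.

0.940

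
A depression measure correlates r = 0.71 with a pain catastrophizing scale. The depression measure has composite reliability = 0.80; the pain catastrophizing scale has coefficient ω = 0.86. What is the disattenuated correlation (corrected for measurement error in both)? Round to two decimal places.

r_true = r_obs / √(r_xx · r_yy) = 0.71 / √(0.80 × 0.86) = 0.71 / √0.6880 = 0.71 / 0.8295 ≈ 0.86.

0.86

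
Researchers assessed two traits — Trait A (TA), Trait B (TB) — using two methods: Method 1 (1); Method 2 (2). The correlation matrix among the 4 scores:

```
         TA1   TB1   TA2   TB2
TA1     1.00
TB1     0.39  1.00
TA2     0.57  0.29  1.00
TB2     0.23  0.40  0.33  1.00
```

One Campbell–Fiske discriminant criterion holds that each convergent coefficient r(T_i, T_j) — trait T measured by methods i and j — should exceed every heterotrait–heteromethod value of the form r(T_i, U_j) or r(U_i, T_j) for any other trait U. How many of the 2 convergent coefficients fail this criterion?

Each convergent coefficient versus the relevant comparison correlations:
TA (methods 1·2): 0.57 vs {0.23, 0.29} → pass.
TB (methods 1·2): 0.40 vs {0.29, 0.23} → pass.
0 of 2 fail.

0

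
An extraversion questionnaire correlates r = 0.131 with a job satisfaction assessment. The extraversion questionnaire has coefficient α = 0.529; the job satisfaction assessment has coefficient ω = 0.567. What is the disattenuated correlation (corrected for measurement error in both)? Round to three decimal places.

r_true = r_obs / √(r_xx · r_yy) = 0.131 / √(0.529 × 0.567) = 0.131 / √0.299943 = 0.131 / 0.5477 ≈ 0.239.

0.239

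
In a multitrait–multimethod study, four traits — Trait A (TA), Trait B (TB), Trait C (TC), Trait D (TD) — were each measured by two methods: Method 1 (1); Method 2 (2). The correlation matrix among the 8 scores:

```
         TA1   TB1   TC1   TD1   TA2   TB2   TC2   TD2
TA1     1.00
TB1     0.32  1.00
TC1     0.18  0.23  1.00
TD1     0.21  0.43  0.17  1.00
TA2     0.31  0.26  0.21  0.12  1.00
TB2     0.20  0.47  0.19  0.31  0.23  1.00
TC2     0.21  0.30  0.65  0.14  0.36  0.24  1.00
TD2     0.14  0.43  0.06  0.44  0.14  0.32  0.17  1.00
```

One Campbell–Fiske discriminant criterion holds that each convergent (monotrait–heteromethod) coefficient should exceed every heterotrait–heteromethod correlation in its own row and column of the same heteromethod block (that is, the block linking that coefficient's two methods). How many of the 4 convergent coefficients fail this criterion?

Checking each validity diagonal entry against its comparison values:
TA (methods 1·2): 0.31 vs {0.20, 0.26, 0.21, 0.21, 0.14, 0.12} → pass.
TB (methods 1·2): 0.47 vs {0.26, 0.20, 0.30, 0.19, 0.43, 0.31} → pass.
TC (methods 1·2): 0.65 vs {0.21, 0.21, 0.19, 0.30, 0.06, 0.14} → pass.
TD (methods 1·2): 0.44 vs {0.12, 0.14, 0.31, 0.43, 0.14, 0.06} → pass.
0 of 4 fail.

0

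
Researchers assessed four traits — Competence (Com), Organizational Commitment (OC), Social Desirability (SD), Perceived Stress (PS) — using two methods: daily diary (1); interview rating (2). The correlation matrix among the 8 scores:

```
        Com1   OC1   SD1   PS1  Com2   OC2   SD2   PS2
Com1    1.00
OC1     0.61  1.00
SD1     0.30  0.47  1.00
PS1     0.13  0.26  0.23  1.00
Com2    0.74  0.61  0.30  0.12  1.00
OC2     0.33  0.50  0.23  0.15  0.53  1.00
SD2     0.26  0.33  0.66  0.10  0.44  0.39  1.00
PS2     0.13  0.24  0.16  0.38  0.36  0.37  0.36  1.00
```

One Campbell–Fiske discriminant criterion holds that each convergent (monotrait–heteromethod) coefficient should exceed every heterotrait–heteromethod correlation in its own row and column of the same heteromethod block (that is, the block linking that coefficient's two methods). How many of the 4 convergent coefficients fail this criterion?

1

Convergent coefficients and their comparison sets:
Com (methods 1·2): 0.74 vs {0.33, 0.61, 0.26, 0.30, 0.13, 0.12} → pass.
OC (methods 1·2): 0.50 vs {0.61, 0.33, 0.33, 0.23, 0.24, 0.15} → fail.
SD (methods 1·2): 0.66 vs {0.30, 0.26, 0.23, 0.33, 0.16, 0.10} → pass.
PS (methods 1·2): 0.38 vs {0.12, 0.13, 0.15, 0.24, 0.10, 0.16} → pass.
1 of 4 fail.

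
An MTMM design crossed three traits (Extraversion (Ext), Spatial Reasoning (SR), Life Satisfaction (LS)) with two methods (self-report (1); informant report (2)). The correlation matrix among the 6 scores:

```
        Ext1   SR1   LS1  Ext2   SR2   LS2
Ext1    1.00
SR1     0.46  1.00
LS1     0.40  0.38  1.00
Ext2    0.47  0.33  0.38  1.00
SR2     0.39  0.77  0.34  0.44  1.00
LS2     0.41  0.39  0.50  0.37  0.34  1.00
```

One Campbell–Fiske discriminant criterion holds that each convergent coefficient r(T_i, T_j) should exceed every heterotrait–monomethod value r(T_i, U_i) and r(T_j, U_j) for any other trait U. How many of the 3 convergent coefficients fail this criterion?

Convergent coefficients and their comparison sets:
Ext (methods 1·2): 0.47 vs {0.46, 0.44, 0.40, 0.37} → pass.
SR (methods 1·2): 0.77 vs {0.46, 0.44, 0.38, 0.34} → pass.
LS (methods 1·2): 0.50 vs {0.40, 0.37, 0.38, 0.34} → pass.
0 of 3 fail.

0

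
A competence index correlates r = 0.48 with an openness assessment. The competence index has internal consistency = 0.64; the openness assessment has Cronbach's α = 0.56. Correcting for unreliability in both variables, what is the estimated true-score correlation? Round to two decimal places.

0.80

r_true = r_obs / √(r_xx · r_yy) = 0.48 / √(0.64 × 0.56) = 0.48 / √0.3584 = 0.48 / 0.5987 ≈ 0.80.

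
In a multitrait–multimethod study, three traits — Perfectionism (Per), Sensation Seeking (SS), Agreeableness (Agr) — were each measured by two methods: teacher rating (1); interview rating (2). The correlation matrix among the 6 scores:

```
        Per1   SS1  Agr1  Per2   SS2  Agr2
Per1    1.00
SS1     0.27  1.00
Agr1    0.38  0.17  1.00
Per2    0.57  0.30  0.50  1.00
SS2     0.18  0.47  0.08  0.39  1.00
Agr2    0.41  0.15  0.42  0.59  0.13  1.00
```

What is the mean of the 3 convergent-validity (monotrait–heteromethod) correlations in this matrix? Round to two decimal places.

0.49

Convergent values: 0.57, 0.47, 0.42; mean = 1.46/3 = 0.49.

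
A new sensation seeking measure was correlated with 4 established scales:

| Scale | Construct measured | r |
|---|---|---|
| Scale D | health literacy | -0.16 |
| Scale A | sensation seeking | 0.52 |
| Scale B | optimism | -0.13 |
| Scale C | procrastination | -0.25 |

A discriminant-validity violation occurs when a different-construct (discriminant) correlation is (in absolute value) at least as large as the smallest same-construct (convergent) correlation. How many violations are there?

0

Convergent (same construct = sensation seeking): Scale A.
Smallest convergent = 0.52. Discriminant |r|: 0.16, 0.13, 0.25; count ≥ 0.52 → 0.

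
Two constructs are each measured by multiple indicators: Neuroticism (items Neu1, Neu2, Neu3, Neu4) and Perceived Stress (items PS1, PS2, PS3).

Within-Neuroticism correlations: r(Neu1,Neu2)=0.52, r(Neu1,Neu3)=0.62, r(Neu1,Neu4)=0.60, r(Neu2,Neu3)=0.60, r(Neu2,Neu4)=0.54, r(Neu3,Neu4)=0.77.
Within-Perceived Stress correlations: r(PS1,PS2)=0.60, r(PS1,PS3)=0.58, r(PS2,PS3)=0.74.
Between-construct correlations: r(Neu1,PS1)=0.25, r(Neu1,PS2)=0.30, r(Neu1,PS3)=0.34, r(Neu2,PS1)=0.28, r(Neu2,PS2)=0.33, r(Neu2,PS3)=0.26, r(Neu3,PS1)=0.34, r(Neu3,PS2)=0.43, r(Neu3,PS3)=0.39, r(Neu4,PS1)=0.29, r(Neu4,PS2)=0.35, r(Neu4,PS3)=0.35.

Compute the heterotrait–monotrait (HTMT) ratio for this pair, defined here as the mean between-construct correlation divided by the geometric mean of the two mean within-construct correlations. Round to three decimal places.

0.522

Mean heterotrait r = 3.91/12 = 0.3258.
Mean within-Neu = 3.65/6 = 0.6083; mean within-PS = 1.92/3 = 0.6400.
Geometric mean = √(0.6083 × 0.6400) = 0.6239.
HTMT = 0.3258 / 0.6239 = 0.522.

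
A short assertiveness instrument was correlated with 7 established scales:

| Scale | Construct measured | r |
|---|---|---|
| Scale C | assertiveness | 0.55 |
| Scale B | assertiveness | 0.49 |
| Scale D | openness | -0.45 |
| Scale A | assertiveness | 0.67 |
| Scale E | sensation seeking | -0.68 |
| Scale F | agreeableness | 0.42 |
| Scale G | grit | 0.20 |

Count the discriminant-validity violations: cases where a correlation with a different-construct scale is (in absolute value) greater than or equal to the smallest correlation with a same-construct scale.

Convergent (same construct = assertiveness): Scale C, Scale B, Scale A.
Smallest convergent = 0.49. Discriminant |r|: 0.45, 0.68, 0.42, 0.20; count ≥ 0.49 → 1.

1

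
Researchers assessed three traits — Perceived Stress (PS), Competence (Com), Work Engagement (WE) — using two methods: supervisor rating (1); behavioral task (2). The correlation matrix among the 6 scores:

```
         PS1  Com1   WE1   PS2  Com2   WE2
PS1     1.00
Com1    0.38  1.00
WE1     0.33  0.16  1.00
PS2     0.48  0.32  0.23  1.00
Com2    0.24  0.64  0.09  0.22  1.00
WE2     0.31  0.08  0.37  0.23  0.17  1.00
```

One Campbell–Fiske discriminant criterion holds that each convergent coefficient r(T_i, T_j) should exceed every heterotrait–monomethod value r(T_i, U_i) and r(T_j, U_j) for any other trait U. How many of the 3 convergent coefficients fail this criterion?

0

Each convergent coefficient versus the relevant comparison correlations:
PS (methods 1·2): 0.48 vs {0.38, 0.22, 0.33, 0.23} → pass.
Com (methods 1·2): 0.64 vs {0.38, 0.22, 0.16, 0.17} → pass.
WE (methods 1·2): 0.37 vs {0.33, 0.23, 0.16, 0.17} → pass.
0 of 3 fail.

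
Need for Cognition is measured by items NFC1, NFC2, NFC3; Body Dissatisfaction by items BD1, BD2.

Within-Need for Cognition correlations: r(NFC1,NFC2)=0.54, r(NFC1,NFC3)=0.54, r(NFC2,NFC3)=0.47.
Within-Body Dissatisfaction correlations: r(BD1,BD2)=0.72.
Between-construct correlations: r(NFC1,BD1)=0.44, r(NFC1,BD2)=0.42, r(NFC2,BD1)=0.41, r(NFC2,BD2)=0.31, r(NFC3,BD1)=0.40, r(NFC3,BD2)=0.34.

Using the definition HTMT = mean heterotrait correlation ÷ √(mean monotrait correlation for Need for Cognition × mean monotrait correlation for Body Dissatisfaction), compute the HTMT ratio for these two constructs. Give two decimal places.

Between-construct mean = 2.32/6 = 0.3867.
Mean within-NFC = 1.55/3 = 0.5167; mean within-BD = 0.72/1 = 0.7200.
Geometric mean = √(0.5167 × 0.7200) = 0.6099.
HTMT = 0.3867 / 0.6099 = 0.63.

0.63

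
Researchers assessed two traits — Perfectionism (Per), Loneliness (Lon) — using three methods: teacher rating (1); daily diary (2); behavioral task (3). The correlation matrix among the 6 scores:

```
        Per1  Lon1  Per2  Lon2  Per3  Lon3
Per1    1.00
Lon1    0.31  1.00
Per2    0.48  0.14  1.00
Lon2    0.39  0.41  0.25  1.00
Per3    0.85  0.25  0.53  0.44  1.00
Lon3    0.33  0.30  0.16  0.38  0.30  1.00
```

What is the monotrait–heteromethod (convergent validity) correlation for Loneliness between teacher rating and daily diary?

0.41

Same trait (Lon), different methods: r(Lon1, Lon2) = 0.41.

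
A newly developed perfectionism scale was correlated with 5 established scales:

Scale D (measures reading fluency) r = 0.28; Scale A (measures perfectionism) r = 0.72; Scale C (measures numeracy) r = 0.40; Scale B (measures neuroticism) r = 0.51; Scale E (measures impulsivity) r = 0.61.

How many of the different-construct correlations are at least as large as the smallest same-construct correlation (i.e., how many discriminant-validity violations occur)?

Convergent (same construct = perfectionism): Scale A.
Smallest convergent = 0.72. Discriminant values: 0.28, 0.40, 0.51, 0.61; count ≥ 0.72 → 0.

0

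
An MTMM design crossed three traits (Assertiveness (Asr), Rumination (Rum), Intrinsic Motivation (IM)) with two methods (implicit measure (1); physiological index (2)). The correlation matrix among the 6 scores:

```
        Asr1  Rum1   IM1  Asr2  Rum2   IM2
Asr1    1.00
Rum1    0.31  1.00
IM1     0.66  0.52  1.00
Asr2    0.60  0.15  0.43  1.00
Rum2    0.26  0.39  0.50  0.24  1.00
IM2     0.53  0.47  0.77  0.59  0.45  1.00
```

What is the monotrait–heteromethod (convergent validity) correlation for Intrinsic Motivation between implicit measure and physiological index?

Same trait (IM), different methods: r(IM1, IM2) = 0.77.

0.77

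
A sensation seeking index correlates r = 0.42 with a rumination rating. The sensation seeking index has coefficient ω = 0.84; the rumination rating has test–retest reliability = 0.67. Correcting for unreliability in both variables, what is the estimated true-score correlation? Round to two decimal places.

r_true = r_obs / √(r_xx · r_yy) = 0.42 / √(0.84 × 0.67) = 0.42 / √0.5628 = 0.42 / 0.7502 ≈ 0.56.

0.56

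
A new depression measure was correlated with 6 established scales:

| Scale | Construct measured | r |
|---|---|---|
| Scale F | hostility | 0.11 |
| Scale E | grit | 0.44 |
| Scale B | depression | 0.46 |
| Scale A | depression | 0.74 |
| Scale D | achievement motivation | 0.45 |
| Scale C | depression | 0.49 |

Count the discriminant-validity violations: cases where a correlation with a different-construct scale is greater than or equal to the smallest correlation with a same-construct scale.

0

Convergent (same construct = depression): Scale B, Scale A, Scale C.
Smallest convergent = 0.46. Discriminant values: 0.11, 0.44, 0.45; count ≥ 0.46 → 0.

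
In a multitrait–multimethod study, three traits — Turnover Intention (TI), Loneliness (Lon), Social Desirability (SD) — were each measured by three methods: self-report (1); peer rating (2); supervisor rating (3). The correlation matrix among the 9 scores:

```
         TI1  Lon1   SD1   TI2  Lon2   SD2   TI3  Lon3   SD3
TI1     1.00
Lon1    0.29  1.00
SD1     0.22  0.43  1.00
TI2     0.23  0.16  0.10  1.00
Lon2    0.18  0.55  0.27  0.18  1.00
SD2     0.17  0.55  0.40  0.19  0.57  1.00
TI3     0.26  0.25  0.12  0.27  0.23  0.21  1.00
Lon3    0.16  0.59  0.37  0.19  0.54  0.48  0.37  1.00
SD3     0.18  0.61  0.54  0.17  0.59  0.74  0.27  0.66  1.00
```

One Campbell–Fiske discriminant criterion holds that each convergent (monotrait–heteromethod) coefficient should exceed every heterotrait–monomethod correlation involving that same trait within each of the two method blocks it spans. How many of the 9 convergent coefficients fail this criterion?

Checking each validity diagonal entry against its comparison values:
TI (methods 1·2): 0.23 vs {0.29, 0.18, 0.22, 0.19} → fail.
TI (methods 1·3): 0.26 vs {0.29, 0.37, 0.22, 0.27} → fail.
TI (methods 2·3): 0.27 vs {0.18, 0.37, 0.19, 0.27} → fail.
Lon (methods 1·2): 0.55 vs {0.29, 0.18, 0.43, 0.57} → fail.
Lon (methods 1·3): 0.59 vs {0.29, 0.37, 0.43, 0.66} → fail.
Lon (methods 2·3): 0.54 vs {0.18, 0.37, 0.57, 0.66} → fail.
SD (methods 1·2): 0.40 vs {0.22, 0.19, 0.43, 0.57} → fail.
SD (methods 1·3): 0.54 vs {0.22, 0.27, 0.43, 0.66} → fail.
SD (methods 2·3): 0.74 vs {0.19, 0.27, 0.57, 0.66} → pass.
8 of 9 fail.

8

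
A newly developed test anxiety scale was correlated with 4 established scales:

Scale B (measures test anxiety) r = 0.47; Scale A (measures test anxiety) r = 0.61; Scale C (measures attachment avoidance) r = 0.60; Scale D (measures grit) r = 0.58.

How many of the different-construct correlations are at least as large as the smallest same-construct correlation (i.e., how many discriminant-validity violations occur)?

Convergent (same construct = test anxiety): Scale B, Scale A.
Smallest convergent = 0.47. Discriminant values: 0.60, 0.58; count ≥ 0.47 → 2.

2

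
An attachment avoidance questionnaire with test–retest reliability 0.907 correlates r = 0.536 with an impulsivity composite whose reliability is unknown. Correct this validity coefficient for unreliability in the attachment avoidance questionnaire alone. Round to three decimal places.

Single correction: r_c = r_obs / √r_xx = 0.536 / √0.907 = 0.536 / 0.9524 ≈ 0.563.

0.563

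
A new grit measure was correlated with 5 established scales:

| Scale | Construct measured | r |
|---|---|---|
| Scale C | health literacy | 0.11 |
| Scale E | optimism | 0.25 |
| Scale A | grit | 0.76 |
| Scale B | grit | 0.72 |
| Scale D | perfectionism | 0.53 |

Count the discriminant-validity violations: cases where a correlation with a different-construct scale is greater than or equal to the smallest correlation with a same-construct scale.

Convergent (same construct = grit): Scale A, Scale B.
Smallest convergent = 0.72. Discriminant values: 0.11, 0.25, 0.53; count ≥ 0.72 → 0.

0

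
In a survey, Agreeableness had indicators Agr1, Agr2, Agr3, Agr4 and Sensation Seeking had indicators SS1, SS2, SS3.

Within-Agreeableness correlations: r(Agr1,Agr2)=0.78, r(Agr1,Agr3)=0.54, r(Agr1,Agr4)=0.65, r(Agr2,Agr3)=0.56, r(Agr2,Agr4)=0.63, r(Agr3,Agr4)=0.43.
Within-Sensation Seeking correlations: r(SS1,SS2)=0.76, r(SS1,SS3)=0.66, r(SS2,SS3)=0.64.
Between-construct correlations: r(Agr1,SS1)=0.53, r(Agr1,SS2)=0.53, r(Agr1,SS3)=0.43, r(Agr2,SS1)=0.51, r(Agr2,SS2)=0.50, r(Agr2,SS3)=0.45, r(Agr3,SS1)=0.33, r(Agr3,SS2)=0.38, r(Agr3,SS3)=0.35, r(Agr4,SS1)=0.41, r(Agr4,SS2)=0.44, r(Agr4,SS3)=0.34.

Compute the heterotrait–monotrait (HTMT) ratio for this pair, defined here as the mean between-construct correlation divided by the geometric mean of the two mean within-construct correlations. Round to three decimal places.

0.676

Mean between = 5.20/12 = 0.4333.
Mean within-Agr = 3.59/6 = 0.5983; mean within-SS = 2.06/3 = 0.6867.
Geometric mean = √(0.5983 × 0.6867) = 0.6410.
HTMT = 0.4333 / 0.6410 = 0.676.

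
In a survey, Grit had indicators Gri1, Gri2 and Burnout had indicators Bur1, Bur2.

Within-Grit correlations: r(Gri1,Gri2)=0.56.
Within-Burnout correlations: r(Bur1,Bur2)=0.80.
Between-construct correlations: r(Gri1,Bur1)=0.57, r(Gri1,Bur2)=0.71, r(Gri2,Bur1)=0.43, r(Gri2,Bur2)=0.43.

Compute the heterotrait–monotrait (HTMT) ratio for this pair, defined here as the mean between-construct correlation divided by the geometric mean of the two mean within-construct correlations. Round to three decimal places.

0.799

Mean heterotrait r = 2.14/4 = 0.5350.
Mean within-Gri = 0.56/1 = 0.5600; mean within-Bur = 0.80/1 = 0.8000.
Geometric mean = √(0.5600 × 0.8000) = 0.6693.
HTMT = 0.5350 / 0.6693 = 0.799.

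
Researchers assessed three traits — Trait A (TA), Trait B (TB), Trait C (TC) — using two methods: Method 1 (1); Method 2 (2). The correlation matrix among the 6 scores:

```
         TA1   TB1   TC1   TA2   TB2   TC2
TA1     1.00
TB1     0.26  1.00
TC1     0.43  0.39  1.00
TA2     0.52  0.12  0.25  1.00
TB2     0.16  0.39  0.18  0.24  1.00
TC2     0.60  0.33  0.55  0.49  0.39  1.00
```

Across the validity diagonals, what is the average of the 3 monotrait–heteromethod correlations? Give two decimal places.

0.49

Convergent values: 0.52, 0.39, 0.55; mean = 1.46/3 = 0.49.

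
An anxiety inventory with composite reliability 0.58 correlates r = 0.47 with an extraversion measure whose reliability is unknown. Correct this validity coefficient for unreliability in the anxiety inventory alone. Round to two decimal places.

Single correction: r_c = r_obs / √r_xx = 0.47 / √0.58 = 0.47 / 0.7616 ≈ 0.62.

0.62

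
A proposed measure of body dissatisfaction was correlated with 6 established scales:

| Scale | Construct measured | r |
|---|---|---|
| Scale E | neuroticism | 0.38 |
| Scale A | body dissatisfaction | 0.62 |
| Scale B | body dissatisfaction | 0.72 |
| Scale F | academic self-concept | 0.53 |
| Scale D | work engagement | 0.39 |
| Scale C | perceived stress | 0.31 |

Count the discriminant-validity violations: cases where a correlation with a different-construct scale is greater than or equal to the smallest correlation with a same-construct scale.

Convergent (same construct = body dissatisfaction): Scale A, Scale B.
Smallest convergent = 0.62. Discriminant values: 0.38, 0.53, 0.39, 0.31; count ≥ 0.62 → 0.

0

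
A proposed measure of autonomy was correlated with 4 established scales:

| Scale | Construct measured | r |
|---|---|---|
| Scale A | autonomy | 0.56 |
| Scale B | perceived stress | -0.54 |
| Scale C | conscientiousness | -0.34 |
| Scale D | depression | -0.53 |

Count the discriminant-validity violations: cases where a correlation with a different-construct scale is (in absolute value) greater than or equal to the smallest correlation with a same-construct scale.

Convergent (same construct = autonomy): Scale A.
Smallest convergent = 0.56. Discriminant |r|: 0.54, 0.34, 0.53; count ≥ 0.56 → 0.

0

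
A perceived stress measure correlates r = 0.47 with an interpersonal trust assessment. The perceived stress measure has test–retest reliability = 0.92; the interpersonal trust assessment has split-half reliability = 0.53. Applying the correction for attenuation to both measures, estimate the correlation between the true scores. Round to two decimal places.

0.67

r_true = r_obs / √(r_xx · r_yy) = 0.47 / √(0.92 × 0.53) = 0.47 / √0.4876 = 0.47 / 0.6983 ≈ 0.67.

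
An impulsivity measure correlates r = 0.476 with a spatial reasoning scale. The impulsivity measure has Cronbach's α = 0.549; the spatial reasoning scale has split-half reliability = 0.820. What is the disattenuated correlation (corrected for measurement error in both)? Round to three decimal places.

0.709

r_true = r_obs / √(r_xx · r_yy) = 0.476 / √(0.549 × 0.820) = 0.476 / √0.450180 = 0.476 / 0.6710 ≈ 0.709.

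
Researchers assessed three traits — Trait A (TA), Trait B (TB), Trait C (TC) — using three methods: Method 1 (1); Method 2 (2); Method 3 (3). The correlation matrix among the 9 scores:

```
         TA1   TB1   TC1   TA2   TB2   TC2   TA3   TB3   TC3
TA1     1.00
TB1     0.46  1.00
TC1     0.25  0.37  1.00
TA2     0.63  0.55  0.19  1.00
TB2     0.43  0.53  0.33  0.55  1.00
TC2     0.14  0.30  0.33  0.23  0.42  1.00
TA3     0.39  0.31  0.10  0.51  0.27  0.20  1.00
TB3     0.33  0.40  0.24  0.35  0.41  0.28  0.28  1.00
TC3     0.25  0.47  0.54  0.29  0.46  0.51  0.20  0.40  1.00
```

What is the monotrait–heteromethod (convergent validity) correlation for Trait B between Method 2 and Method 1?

0.53

Same trait (TB), different methods: r(TB2, TB1) = 0.53.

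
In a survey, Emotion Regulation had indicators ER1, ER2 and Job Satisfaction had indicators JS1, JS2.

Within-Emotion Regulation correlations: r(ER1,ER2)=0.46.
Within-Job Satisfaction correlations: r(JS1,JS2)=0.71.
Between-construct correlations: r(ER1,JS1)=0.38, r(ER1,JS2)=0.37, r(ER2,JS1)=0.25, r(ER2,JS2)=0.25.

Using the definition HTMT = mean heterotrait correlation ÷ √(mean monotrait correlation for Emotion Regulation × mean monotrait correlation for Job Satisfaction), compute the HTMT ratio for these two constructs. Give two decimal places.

Mean between = 1.25/4 = 0.3125.
Mean within-ER = 0.46/1 = 0.4600; mean within-JS = 0.71/1 = 0.7100.
Geometric mean = √(0.4600 × 0.7100) = 0.5715.
HTMT = 0.3125 / 0.5715 = 0.55.

0.55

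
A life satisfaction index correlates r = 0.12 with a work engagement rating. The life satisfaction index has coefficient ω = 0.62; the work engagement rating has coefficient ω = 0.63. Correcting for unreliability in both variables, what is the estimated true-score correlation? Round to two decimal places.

r_true = r_obs / √(r_xx · r_yy) = 0.12 / √(0.62 × 0.63) = 0.12 / √0.3906 = 0.12 / 0.6250 ≈ 0.19.

0.19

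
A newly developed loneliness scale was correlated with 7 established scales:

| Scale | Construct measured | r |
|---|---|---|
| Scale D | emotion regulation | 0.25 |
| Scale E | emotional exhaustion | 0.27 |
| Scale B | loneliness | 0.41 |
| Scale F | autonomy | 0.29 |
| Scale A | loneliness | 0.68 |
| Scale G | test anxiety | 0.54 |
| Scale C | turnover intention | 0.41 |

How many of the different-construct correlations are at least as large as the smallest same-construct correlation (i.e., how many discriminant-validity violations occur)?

Convergent (same construct = loneliness): Scale B, Scale A.
Smallest convergent = 0.41. Discriminant values: 0.25, 0.27, 0.29, 0.54, 0.41; count ≥ 0.41 → 2.

2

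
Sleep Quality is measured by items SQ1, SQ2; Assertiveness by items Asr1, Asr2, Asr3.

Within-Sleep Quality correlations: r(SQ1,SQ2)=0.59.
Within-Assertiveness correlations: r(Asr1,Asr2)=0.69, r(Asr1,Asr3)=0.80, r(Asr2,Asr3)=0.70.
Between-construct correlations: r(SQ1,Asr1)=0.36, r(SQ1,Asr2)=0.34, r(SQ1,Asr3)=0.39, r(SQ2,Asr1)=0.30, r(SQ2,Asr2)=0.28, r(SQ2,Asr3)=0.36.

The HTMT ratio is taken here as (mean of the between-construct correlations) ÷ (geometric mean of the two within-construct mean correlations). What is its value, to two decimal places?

0.52

Mean between = 2.03/6 = 0.3383.
Mean within-SQ = 0.59/1 = 0.5900; mean within-Asr = 2.19/3 = 0.7300.
Geometric mean = √(0.5900 × 0.7300) = 0.6563.
HTMT = 0.3383 / 0.6563 = 0.52.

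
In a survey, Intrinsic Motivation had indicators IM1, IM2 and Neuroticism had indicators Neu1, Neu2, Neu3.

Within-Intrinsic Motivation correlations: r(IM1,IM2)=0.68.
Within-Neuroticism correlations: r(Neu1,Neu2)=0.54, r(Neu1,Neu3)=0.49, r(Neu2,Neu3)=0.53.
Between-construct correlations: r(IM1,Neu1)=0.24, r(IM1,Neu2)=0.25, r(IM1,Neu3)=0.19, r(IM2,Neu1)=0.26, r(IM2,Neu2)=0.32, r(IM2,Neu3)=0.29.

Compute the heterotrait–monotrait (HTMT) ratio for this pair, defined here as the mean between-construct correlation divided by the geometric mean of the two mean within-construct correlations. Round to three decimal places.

0.434

Between-construct mean = 1.55/6 = 0.2583.
Mean within-IM = 0.68/1 = 0.6800; mean within-Neu = 1.56/3 = 0.5200.
Geometric mean = √(0.6800 × 0.5200) = 0.5946.
HTMT = 0.2583 / 0.5946 = 0.434.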